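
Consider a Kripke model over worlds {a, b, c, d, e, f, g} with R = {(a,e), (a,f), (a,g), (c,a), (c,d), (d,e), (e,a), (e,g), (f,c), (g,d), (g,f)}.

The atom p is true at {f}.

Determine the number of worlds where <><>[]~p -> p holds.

3

a: <><>[]~p is T, p is F. ✗
b: <><>[]~p is F, p is F. ✓
c: <><>[]~p is T, p is F. ✗
d: <><>[]~p is F, p is F. ✓
e: <><>[]~p is T, p is F. ✗
f: <><>[]~p is T, p is T. ✓
g: <><>[]~p is T, p is F. ✗
Satisfying worlds: {b, d, f}.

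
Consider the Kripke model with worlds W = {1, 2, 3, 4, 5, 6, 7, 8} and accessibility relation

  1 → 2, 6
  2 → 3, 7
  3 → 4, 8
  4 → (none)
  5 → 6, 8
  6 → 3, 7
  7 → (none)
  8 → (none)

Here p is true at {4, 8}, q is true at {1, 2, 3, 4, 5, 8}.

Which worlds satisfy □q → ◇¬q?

1: □q is F, ◇¬q is T. ✓
2: □q is F, ◇¬q is T. ✓
3: □q is T, ◇¬q is F. ✗
4: □q is T, ◇¬q is F. ✗
5: □q is F, ◇¬q is T. ✓
6: □q is F, ◇¬q is T. ✓
7: □q is T, ◇¬q is F. ✗
8: □q is T, ◇¬q is F. ✗

{1, 2, 5, 6}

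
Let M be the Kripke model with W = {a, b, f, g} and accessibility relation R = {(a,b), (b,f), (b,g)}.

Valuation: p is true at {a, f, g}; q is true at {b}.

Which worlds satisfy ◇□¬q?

{a, b}

a: successors {b}; □¬q there: b:T. ✓
b: successors {f, g}; □¬q there: f:T, g:T. ✓
f: no successors, so ◇□¬q fails. ✗
g: no successors, so ◇□¬q fails. ✗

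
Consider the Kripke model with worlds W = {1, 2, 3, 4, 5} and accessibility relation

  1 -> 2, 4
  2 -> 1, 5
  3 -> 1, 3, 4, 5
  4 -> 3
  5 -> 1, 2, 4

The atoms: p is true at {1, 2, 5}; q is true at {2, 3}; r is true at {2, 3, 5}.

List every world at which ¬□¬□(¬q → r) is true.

1: □¬□(¬q → r) is F. ✓
2: □¬□(¬q → r) is T. ✗
3: □¬□(¬q → r) is F. ✓
4: □¬□(¬q → r) is T. ✗
5: □¬□(¬q → r) is F. ✓

{1, 3, 5}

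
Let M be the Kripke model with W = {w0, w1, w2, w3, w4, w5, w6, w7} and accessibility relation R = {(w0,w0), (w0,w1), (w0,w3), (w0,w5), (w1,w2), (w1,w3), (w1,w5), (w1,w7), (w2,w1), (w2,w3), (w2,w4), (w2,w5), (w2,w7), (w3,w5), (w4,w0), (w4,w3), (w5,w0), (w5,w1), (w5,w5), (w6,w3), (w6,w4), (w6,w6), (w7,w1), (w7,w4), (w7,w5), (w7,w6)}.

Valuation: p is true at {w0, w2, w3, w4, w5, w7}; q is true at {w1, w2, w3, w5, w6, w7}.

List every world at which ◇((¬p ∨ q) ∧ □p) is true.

w0: successors {w0, w1, w3, w5}; (¬p ∨ q) ∧ □p there: w0:F, w1:T, w3:T, w5:F. ✓
w1: successors {w2, w3, w5, w7}; (¬p ∨ q) ∧ □p there: w2:F, w3:T, w5:F, w7:F. ✓
w2: successors {w1, w3, w4, w5, w7}; (¬p ∨ q) ∧ □p there: w1:T, w3:T, w4:F, w5:F, w7:F. ✓
w3: successors {w5}; (¬p ∨ q) ∧ □p there: w5:F. ✗
w4: successors {w0, w3}; (¬p ∨ q) ∧ □p there: w0:F, w3:T. ✓
w5: successors {w0, w1, w5}; (¬p ∨ q) ∧ □p there: w0:F, w1:T, w5:F. ✓
w6: successors {w3, w4, w6}; (¬p ∨ q) ∧ □p there: w3:T, w4:F, w6:F. ✓
w7: successors {w1, w4, w5, w6}; (¬p ∨ q) ∧ □p there: w1:T, w4:F, w5:F, w6:F. ✓

{w0, w1, w2, w4, w5, w6, w7}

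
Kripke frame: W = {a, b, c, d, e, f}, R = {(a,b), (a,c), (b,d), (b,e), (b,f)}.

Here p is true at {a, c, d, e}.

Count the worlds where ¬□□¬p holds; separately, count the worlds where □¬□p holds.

For ¬□□¬p:
a: □□¬p is F. ✓
b: □□¬p is T. ✗
c: □□¬p is T. ✗
d: □□¬p is T. ✗
e: □□¬p is T. ✗
f: □□¬p is T. ✗
— 1 world.
For □¬□p:
a: successors {b, c}; ¬□p there: b:T, c:F. ✗
b: successors {d, e, f}; ¬□p there: d:F, e:F, f:F. ✗
c: no successors, so □¬□p holds vacuously. ✓
d: no successors, so □¬□p holds vacuously. ✓
e: no successors, so □¬□p holds vacuously. ✓
f: no successors, so □¬□p holds vacuously. ✓
— 4 worlds.

1 and 4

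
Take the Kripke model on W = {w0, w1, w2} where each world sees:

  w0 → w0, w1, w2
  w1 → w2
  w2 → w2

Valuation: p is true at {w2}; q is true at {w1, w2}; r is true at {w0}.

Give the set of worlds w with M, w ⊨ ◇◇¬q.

{w0}

w0: successors {w0, w1, w2}; ◇¬q there: w0:T, w1:F, w2:F. ✓
w1: successors {w2}; ◇¬q there: w2:F. ✗
w2: successors {w2}; ◇¬q there: w2:F. ✗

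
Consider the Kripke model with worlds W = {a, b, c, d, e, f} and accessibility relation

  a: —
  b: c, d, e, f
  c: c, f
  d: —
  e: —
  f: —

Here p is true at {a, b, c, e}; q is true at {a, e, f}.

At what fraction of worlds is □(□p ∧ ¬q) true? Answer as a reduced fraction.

a: no successors, so □(□p ∧ ¬q) holds vacuously. ✓
b: successors {c, d, e, f}; □p ∧ ¬q there: c:F, d:T, e:F, f:F. ✗
c: successors {c, f}; □p ∧ ¬q there: c:F, f:F. ✗
d: no successors, so □(□p ∧ ¬q) holds vacuously. ✓
e: no successors, so □(□p ∧ ¬q) holds vacuously. ✓
f: no successors, so □(□p ∧ ¬q) holds vacuously. ✓
That's 4 of 6 worlds, so 4/6 = 2/3.

2/3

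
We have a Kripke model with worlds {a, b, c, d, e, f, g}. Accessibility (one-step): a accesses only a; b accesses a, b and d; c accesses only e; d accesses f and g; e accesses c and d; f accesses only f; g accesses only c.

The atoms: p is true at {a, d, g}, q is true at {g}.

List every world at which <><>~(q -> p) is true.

a: successors {a}; <>~(q -> p) there: a:F. ✗
b: successors {a, b, d}; <>~(q -> p) there: a:F, b:F, d:F. ✗
c: successors {e}; <>~(q -> p) there: e:F. ✗
d: successors {f, g}; <>~(q -> p) there: f:F, g:F. ✗
e: successors {c, d}; <>~(q -> p) there: c:F, d:F. ✗
f: successors {f}; <>~(q -> p) there: f:F. ✗
g: successors {c}; <>~(q -> p) there: c:F. ✗

∅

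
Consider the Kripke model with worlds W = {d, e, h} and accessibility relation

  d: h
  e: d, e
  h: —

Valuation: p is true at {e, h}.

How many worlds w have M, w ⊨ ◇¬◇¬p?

d: successors {h}; ¬◇¬p there: h:T. ✓
e: successors {d, e}; ¬◇¬p there: d:T, e:F. ✓
h: no successors, so ◇¬◇¬p fails. ✗
Satisfying worlds: {d, e}.

2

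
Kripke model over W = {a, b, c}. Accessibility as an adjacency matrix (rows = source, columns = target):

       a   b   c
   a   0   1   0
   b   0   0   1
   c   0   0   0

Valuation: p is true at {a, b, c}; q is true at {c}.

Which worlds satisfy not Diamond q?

a: Diamond q is F. ✓
b: Diamond q is T. ✗
c: Diamond q is F. ✓

{a, c}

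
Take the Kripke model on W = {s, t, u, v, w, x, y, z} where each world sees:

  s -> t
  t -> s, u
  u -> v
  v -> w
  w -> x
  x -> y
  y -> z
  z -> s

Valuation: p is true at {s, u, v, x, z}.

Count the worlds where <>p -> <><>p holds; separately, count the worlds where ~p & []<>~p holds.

5 and 1

For <>p -> <><>p:
s: <>p is F, <><>p is T. ✓
t: <>p is T, <><>p is T. ✓
u: <>p is T, <><>p is F. ✗
v: <>p is F, <><>p is T. ✓
w: <>p is T, <><>p is F. ✗
x: <>p is F, <><>p is T. ✓
y: <>p is T, <><>p is T. ✓
z: <>p is T, <><>p is F. ✗
— 5 worlds.
For ~p & []<>~p:
s: ~p is F, []<>~p is F. ✗
t: ~p is T, []<>~p is F. ✗
u: ~p is F, []<>~p is T. ✗
v: ~p is F, []<>~p is F. ✗
w: ~p is T, []<>~p is T. ✓
x: ~p is F, []<>~p is F. ✗
y: ~p is T, []<>~p is F. ✗
z: ~p is F, []<>~p is T. ✗
— 1 world.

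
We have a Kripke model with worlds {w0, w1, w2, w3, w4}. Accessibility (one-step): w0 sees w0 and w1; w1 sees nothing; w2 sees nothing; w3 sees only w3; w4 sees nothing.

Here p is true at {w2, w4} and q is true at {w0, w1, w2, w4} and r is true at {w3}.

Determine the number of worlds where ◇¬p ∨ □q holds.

5

w0: ◇¬p is T, □q is T. ✓
w1: ◇¬p is F, □q is T. ✓
w2: ◇¬p is F, □q is T. ✓
w3: ◇¬p is T, □q is F. ✓
w4: ◇¬p is F, □q is T. ✓
Satisfying worlds: {w0, w1, w2, w3, w4}.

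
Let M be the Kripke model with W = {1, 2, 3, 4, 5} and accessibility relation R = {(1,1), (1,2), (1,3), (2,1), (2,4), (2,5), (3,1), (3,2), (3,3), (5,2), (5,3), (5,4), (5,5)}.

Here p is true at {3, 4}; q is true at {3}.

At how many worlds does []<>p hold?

1: successors {1, 2, 3}; <>p there: 1:T, 2:T, 3:T. ✓
2: successors {1, 4, 5}; <>p there: 1:T, 4:F, 5:T. ✗
3: successors {1, 2, 3}; <>p there: 1:T, 2:T, 3:T. ✓
4: no successors, so []<>p holds vacuously. ✓
5: successors {2, 3, 4, 5}; <>p there: 2:T, 3:T, 4:F, 5:T. ✗
Satisfying worlds: {1, 3, 4}.

3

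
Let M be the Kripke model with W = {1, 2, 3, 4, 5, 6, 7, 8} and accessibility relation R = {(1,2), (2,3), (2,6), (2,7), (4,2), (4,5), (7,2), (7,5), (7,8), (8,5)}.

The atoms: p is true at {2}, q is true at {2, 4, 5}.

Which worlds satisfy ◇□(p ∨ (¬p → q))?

{2, 4, 7, 8}

1: successors {2}; □(p ∨ (¬p → q)) there: 2:F. ✗
2: successors {3, 6, 7}; □(p ∨ (¬p → q)) there: 3:T, 6:T, 7:F. ✓
3: no successors, so ◇□(p ∨ (¬p → q)) fails. ✗
4: successors {2, 5}; □(p ∨ (¬p → q)) there: 2:F, 5:T. ✓
5: no successors, so ◇□(p ∨ (¬p → q)) fails. ✗
6: no successors, so ◇□(p ∨ (¬p → q)) fails. ✗
7: successors {2, 5, 8}; □(p ∨ (¬p → q)) there: 2:F, 5:T, 8:T. ✓
8: successors {5}; □(p ∨ (¬p → q)) there: 5:T. ✓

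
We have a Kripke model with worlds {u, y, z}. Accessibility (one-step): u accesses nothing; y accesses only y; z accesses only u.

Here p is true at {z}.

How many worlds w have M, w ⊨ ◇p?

0

u: no successors, so ◇p fails. ✗
y: successors {y}; p there: y:F. ✗
z: successors {u}; p there: u:F. ✗
Satisfying worlds: ∅.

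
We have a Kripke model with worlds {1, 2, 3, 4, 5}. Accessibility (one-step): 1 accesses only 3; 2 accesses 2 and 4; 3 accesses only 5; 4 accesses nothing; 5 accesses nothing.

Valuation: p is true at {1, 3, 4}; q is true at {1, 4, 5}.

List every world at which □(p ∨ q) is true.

{1, 3, 4, 5}

1: successors {3}; p ∨ q there: 3:T. ✓
2: successors {2, 4}; p ∨ q there: 2:F, 4:T. ✗
3: successors {5}; p ∨ q there: 5:T. ✓
4: no successors, so □(p ∨ q) holds vacuously. ✓
5: no successors, so □(p ∨ q) holds vacuously. ✓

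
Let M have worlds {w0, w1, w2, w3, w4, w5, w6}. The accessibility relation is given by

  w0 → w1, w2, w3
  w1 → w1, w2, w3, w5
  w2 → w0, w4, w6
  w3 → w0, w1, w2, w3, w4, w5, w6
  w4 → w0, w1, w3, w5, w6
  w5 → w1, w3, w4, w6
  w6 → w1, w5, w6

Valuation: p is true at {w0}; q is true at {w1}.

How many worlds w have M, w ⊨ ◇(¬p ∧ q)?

w0: successors {w1, w2, w3}; ¬p ∧ q there: w1:T, w2:F, w3:F. ✓
w1: successors {w1, w2, w3, w5}; ¬p ∧ q there: w1:T, w2:F, w3:F, w5:F. ✓
w2: successors {w0, w4, w6}; ¬p ∧ q there: w0:F, w4:F, w6:F. ✗
w3: successors {w0, w1, w2, w3, w4, w5, w6}; ¬p ∧ q there: w0:F, w1:T, w2:F, w3:F, w4:F, w5:F, w6:F. ✓
w4: successors {w0, w1, w3, w5, w6}; ¬p ∧ q there: w0:F, w1:T, w3:F, w5:F, w6:F. ✓
w5: successors {w1, w3, w4, w6}; ¬p ∧ q there: w1:T, w3:F, w4:F, w6:F. ✓
w6: successors {w1, w5, w6}; ¬p ∧ q there: w1:T, w5:F, w6:F. ✓
Satisfying worlds: {w0, w1, w3, w4, w5, w6}.

6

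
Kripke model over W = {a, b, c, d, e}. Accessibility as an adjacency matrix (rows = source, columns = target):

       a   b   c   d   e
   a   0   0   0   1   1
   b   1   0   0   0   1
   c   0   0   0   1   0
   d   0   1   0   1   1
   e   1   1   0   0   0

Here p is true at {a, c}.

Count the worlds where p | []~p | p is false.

2

a: p is T, []~p | p is T. ✓
b: p is F, []~p | p is F. ✗
c: p is T, []~p | p is T. ✓
d: p is F, []~p | p is T. ✓
e: p is F, []~p | p is F. ✗
Satisfying worlds: {a, c, d}.
So p | []~p | p fails at the other 2 worlds.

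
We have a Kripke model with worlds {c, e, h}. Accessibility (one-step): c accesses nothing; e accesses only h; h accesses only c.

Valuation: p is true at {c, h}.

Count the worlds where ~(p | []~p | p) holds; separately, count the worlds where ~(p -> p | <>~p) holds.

For ~(p | []~p | p):
c: p | []~p | p is T. ✗
e: p | []~p | p is F. ✓
h: p | []~p | p is T. ✗
— 1 world.
For ~(p -> p | <>~p):
c: p -> p | <>~p is T. ✗
e: p -> p | <>~p is T. ✗
h: p -> p | <>~p is T. ✗
— 0 worlds.

1 and 0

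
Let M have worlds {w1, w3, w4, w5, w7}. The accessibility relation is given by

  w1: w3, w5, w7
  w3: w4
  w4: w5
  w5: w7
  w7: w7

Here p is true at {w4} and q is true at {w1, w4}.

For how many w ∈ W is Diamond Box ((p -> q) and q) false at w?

4

w1: successors {w3, w5, w7}; Box ((p -> q) and q) there: w3:T, w5:F, w7:F. ✓
w3: successors {w4}; Box ((p -> q) and q) there: w4:F. ✗
w4: successors {w5}; Box ((p -> q) and q) there: w5:F. ✗
w5: successors {w7}; Box ((p -> q) and q) there: w7:F. ✗
w7: successors {w7}; Box ((p -> q) and q) there: w7:F. ✗
Satisfying worlds: {w1}.
So Diamond Box ((p -> q) and q) fails at the other 4 worlds.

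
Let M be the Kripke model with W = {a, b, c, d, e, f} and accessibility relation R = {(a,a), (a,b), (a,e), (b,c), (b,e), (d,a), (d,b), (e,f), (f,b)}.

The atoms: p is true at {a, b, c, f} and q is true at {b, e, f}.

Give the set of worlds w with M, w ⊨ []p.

a: successors {a, b, e}; p there: a:T, b:T, e:F. ✗
b: successors {c, e}; p there: c:T, e:F. ✗
c: no successors, so []p holds vacuously. ✓
d: successors {a, b}; p there: a:T, b:T. ✓
e: successors {f}; p there: f:T. ✓
f: successors {b}; p there: b:T. ✓

{c, d, e, f}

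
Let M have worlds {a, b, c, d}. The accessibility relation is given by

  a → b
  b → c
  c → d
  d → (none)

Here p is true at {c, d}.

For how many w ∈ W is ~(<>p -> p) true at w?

a: <>p -> p is T. ✗
b: <>p -> p is F. ✓
c: <>p -> p is T. ✗
d: <>p -> p is T. ✗
Satisfying worlds: {b}.

1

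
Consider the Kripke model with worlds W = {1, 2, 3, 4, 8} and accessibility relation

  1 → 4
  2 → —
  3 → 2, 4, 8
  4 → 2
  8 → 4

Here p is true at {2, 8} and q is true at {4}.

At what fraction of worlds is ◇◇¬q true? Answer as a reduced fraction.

3/5

1: successors {4}; ◇¬q there: 4:T. ✓
2: no successors, so ◇◇¬q fails. ✗
3: successors {2, 4, 8}; ◇¬q there: 2:F, 4:T, 8:F. ✓
4: successors {2}; ◇¬q there: 2:F. ✗
8: successors {4}; ◇¬q there: 4:T. ✓
That's 3 of 5 worlds, so 3/5.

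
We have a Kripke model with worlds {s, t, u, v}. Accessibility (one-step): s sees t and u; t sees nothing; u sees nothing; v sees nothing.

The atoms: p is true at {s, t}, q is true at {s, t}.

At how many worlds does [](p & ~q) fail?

s: successors {t, u}; p & ~q there: t:F, u:F. ✗
t: no successors, so [](p & ~q) holds vacuously. ✓
u: no successors, so [](p & ~q) holds vacuously. ✓
v: no successors, so [](p & ~q) holds vacuously. ✓
Satisfying worlds: {t, u, v}.
So [](p & ~q) fails at the other 1 world.

1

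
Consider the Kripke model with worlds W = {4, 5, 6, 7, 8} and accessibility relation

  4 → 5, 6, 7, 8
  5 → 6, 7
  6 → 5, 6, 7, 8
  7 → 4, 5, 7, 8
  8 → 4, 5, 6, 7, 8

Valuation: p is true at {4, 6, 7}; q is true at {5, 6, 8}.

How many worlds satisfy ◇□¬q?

4: successors {5, 6, 7, 8}; □¬q there: 5:F, 6:F, 7:F, 8:F. ✗
5: successors {6, 7}; □¬q there: 6:F, 7:F. ✗
6: successors {5, 6, 7, 8}; □¬q there: 5:F, 6:F, 7:F, 8:F. ✗
7: successors {4, 5, 7, 8}; □¬q there: 4:F, 5:F, 7:F, 8:F. ✗
8: successors {4, 5, 6, 7, 8}; □¬q there: 4:F, 5:F, 6:F, 7:F, 8:F. ✗
Satisfying worlds: ∅.

0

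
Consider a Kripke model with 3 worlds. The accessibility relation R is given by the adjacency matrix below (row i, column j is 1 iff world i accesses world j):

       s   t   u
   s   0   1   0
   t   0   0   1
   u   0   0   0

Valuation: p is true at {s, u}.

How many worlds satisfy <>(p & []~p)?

s: successors {t}; p & []~p there: t:F. ✗
t: successors {u}; p & []~p there: u:T. ✓
u: no successors, so <>(p & []~p) fails. ✗
Satisfying worlds: {t}.

1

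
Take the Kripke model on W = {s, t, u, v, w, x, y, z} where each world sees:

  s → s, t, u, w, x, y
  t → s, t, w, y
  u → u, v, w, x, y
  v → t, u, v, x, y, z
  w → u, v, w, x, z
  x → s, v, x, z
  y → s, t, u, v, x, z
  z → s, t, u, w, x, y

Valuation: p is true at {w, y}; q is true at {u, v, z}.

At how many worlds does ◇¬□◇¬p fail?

s: successors {s, t, u, w, x, y}; ¬□◇¬p there: s:F, t:F, u:F, w:F, x:F, y:F. ✗
t: successors {s, t, w, y}; ¬□◇¬p there: s:F, t:F, w:F, y:F. ✗
u: successors {u, v, w, x, y}; ¬□◇¬p there: u:F, v:F, w:F, x:F, y:F. ✗
v: successors {t, u, v, x, y, z}; ¬□◇¬p there: t:F, u:F, v:F, x:F, y:F, z:F. ✗
w: successors {u, v, w, x, z}; ¬□◇¬p there: u:F, v:F, w:F, x:F, z:F. ✗
x: successors {s, v, x, z}; ¬□◇¬p there: s:F, v:F, x:F, z:F. ✗
y: successors {s, t, u, v, x, z}; ¬□◇¬p there: s:F, t:F, u:F, v:F, x:F, z:F. ✗
z: successors {s, t, u, w, x, y}; ¬□◇¬p there: s:F, t:F, u:F, w:F, x:F, y:F. ✗
Satisfying worlds: ∅.
So ◇¬□◇¬p fails at the other 8 worlds.

8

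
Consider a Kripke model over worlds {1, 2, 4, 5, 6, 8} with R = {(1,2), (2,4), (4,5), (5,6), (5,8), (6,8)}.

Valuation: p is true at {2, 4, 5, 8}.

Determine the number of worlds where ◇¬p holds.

1

1: successors {2}; ¬p there: 2:F. ✗
2: successors {4}; ¬p there: 4:F. ✗
4: successors {5}; ¬p there: 5:F. ✗
5: successors {6, 8}; ¬p there: 6:T, 8:F. ✓
6: successors {8}; ¬p there: 8:F. ✗
8: no successors, so ◇¬p fails. ✗
Satisfying worlds: {5}.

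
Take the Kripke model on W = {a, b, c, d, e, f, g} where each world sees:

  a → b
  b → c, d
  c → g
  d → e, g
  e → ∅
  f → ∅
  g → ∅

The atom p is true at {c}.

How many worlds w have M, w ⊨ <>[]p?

2

a: successors {b}; []p there: b:F. ✗
b: successors {c, d}; []p there: c:F, d:F. ✗
c: successors {g}; []p there: g:T. ✓
d: successors {e, g}; []p there: e:T, g:T. ✓
e: no successors, so <>[]p fails. ✗
f: no successors, so <>[]p fails. ✗
g: no successors, so <>[]p fails. ✗
Satisfying worlds: {c, d}.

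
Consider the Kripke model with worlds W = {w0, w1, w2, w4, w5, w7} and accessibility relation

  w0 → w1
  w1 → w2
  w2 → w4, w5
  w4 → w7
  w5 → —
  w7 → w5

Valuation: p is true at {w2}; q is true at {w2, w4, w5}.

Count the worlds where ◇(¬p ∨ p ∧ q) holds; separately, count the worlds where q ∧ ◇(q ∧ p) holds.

5 and 0

For ◇(¬p ∨ p ∧ q):
w0: successors {w1}; ¬p ∨ p ∧ q there: w1:T. ✓
w1: successors {w2}; ¬p ∨ p ∧ q there: w2:T. ✓
w2: successors {w4, w5}; ¬p ∨ p ∧ q there: w4:T, w5:T. ✓
w4: successors {w7}; ¬p ∨ p ∧ q there: w7:T. ✓
w5: no successors, so ◇(¬p ∨ p ∧ q) fails. ✗
w7: successors {w5}; ¬p ∨ p ∧ q there: w5:T. ✓
— 5 worlds.
For q ∧ ◇(q ∧ p):
w0: q is F, ◇(q ∧ p) is F. ✗
w1: q is F, ◇(q ∧ p) is T. ✗
w2: q is T, ◇(q ∧ p) is F. ✗
w4: q is T, ◇(q ∧ p) is F. ✗
w5: q is T, ◇(q ∧ p) is F. ✗
w7: q is F, ◇(q ∧ p) is F. ✗
— 0 worlds.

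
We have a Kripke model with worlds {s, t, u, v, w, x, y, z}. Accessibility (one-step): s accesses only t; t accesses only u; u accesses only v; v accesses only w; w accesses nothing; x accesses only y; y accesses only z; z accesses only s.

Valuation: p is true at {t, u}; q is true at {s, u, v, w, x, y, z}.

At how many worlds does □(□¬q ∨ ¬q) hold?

s: successors {t}; □¬q ∨ ¬q there: t:T. ✓
t: successors {u}; □¬q ∨ ¬q there: u:F. ✗
u: successors {v}; □¬q ∨ ¬q there: v:F. ✗
v: successors {w}; □¬q ∨ ¬q there: w:T. ✓
w: no successors, so □(□¬q ∨ ¬q) holds vacuously. ✓
x: successors {y}; □¬q ∨ ¬q there: y:F. ✗
y: successors {z}; □¬q ∨ ¬q there: z:F. ✗
z: successors {s}; □¬q ∨ ¬q there: s:T. ✓
Satisfying worlds: {s, v, w, z}.

4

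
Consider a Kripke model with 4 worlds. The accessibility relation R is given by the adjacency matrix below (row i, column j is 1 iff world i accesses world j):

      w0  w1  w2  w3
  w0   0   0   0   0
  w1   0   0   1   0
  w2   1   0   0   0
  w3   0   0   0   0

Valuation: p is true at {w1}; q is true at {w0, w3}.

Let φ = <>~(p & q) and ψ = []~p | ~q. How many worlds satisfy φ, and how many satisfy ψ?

For <>~(p & q):
w0: no successors, so <>~(p & q) fails. ✗
w1: successors {w2}; ~(p & q) there: w2:T. ✓
w2: successors {w0}; ~(p & q) there: w0:T. ✓
w3: no successors, so <>~(p & q) fails. ✗
— 2 worlds.
For []~p | ~q:
w0: []~p is T, ~q is F. ✓
w1: []~p is T, ~q is T. ✓
w2: []~p is T, ~q is T. ✓
w3: []~p is T, ~q is F. ✓
— 4 worlds.

2 and 4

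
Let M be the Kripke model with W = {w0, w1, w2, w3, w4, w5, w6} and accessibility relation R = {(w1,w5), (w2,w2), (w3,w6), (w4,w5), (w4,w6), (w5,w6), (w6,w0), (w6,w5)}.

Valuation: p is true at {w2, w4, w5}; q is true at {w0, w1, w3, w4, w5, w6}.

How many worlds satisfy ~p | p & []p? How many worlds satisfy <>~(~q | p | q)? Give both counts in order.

For ~p | p & []p:
w0: ~p is T, p & []p is F. ✓
w1: ~p is T, p & []p is F. ✓
w2: ~p is F, p & []p is T. ✓
w3: ~p is T, p & []p is F. ✓
w4: ~p is F, p & []p is F. ✗
w5: ~p is F, p & []p is F. ✗
w6: ~p is T, p & []p is F. ✓
— 5 worlds.
For <>~(~q | p | q):
w0: no successors, so <>~(~q | p | q) fails. ✗
w1: successors {w5}; ~(~q | p | q) there: w5:F. ✗
w2: successors {w2}; ~(~q | p | q) there: w2:F. ✗
w3: successors {w6}; ~(~q | p | q) there: w6:F. ✗
w4: successors {w5, w6}; ~(~q | p | q) there: w5:F, w6:F. ✗
w5: successors {w6}; ~(~q | p | q) there: w6:F. ✗
w6: successors {w0, w5}; ~(~q | p | q) there: w0:F, w5:F. ✗
— 0 worlds.

5 and 0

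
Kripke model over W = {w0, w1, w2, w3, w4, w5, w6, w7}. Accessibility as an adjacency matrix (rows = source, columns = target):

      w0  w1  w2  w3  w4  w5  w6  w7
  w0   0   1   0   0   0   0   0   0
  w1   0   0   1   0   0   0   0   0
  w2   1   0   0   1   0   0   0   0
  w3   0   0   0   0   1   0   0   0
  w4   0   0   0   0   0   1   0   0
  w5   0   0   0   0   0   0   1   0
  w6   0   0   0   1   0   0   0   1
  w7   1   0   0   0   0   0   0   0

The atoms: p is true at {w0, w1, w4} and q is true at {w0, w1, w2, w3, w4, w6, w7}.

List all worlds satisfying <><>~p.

{w0, w1, w3, w4, w5}

w0: successors {w1}; <>~p there: w1:T. ✓
w1: successors {w2}; <>~p there: w2:T. ✓
w2: successors {w0, w3}; <>~p there: w0:F, w3:F. ✗
w3: successors {w4}; <>~p there: w4:T. ✓
w4: successors {w5}; <>~p there: w5:T. ✓
w5: successors {w6}; <>~p there: w6:T. ✓
w6: successors {w3, w7}; <>~p there: w3:F, w7:F. ✗
w7: successors {w0}; <>~p there: w0:F. ✗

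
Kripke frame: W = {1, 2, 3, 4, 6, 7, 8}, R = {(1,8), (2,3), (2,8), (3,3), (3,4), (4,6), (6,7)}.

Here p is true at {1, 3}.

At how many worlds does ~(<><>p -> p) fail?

6

1: <><>p -> p is T. ✗
2: <><>p -> p is F. ✓
3: <><>p -> p is T. ✗
4: <><>p -> p is T. ✗
6: <><>p -> p is T. ✗
7: <><>p -> p is T. ✗
8: <><>p -> p is T. ✗
Satisfying worlds: {2}.
So ~(<><>p -> p) fails at the other 6 worlds.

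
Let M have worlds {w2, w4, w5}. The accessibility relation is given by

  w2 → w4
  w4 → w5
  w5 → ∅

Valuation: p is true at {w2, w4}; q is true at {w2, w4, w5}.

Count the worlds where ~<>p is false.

1

w2: <>p is T. ✗
w4: <>p is F. ✓
w5: <>p is F. ✓
Satisfying worlds: {w4, w5}.
So ~<>p fails at the other 1 world.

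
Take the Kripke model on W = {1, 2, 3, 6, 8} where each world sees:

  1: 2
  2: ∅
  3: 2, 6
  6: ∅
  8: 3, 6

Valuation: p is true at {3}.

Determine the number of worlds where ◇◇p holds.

0

1: successors {2}; ◇p there: 2:F. ✗
2: no successors, so ◇◇p fails. ✗
3: successors {2, 6}; ◇p there: 2:F, 6:F. ✗
6: no successors, so ◇◇p fails. ✗
8: successors {3, 6}; ◇p there: 3:F, 6:F. ✗
Satisfying worlds: ∅.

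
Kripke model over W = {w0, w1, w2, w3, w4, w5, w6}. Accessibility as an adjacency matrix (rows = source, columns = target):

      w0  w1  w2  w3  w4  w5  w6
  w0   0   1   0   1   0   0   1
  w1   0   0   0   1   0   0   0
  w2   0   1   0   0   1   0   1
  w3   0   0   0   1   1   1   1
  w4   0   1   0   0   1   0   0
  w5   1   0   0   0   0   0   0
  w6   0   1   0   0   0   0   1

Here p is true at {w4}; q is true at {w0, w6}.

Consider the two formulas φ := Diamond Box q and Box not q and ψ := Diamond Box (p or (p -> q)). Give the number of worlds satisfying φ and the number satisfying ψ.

0 and 7

For Diamond Box q and Box not q:
w0: Diamond Box q is F, Box not q is F. ✗
w1: Diamond Box q is F, Box not q is T. ✗
w2: Diamond Box q is F, Box not q is F. ✗
w3: Diamond Box q is T, Box not q is F. ✗
w4: Diamond Box q is F, Box not q is T. ✗
w5: Diamond Box q is F, Box not q is F. ✗
w6: Diamond Box q is F, Box not q is F. ✗
— 0 worlds.
For Diamond Box (p or (p -> q)):
w0: successors {w1, w3, w6}; Box (p or (p -> q)) there: w1:T, w3:T, w6:T. ✓
w1: successors {w3}; Box (p or (p -> q)) there: w3:T. ✓
w2: successors {w1, w4, w6}; Box (p or (p -> q)) there: w1:T, w4:T, w6:T. ✓
w3: successors {w3, w4, w5, w6}; Box (p or (p -> q)) there: w3:T, w4:T, w5:T, w6:T. ✓
w4: successors {w1, w4}; Box (p or (p -> q)) there: w1:T, w4:T. ✓
w5: successors {w0}; Box (p or (p -> q)) there: w0:T. ✓
w6: successors {w1, w6}; Box (p or (p -> q)) there: w1:T, w6:T. ✓
— 7 worlds.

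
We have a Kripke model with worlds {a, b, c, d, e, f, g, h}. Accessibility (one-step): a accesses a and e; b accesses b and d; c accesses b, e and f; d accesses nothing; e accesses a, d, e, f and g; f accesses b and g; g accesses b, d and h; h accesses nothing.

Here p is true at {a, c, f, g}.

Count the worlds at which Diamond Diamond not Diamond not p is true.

6

a: successors {a, e}; Diamond not Diamond not p there: a:F, e:T. ✓
b: successors {b, d}; Diamond not Diamond not p there: b:T, d:F. ✓
c: successors {b, e, f}; Diamond not Diamond not p there: b:T, e:T, f:F. ✓
d: no successors, so Diamond Diamond not Diamond not p fails. ✗
e: successors {a, d, e, f, g}; Diamond not Diamond not p there: a:F, d:F, e:T, f:F, g:T. ✓
f: successors {b, g}; Diamond not Diamond not p there: b:T, g:T. ✓
g: successors {b, d, h}; Diamond not Diamond not p there: b:T, d:F, h:F. ✓
h: no successors, so Diamond Diamond not Diamond not p fails. ✗
Satisfying worlds: {a, b, c, e, f, g}.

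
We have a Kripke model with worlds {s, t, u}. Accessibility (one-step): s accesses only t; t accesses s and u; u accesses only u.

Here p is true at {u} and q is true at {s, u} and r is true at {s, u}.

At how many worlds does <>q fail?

s: successors {t}; q there: t:F. ✗
t: successors {s, u}; q there: s:T, u:T. ✓
u: successors {u}; q there: u:T. ✓
Satisfying worlds: {t, u}.
So <>q fails at the other 1 world.

1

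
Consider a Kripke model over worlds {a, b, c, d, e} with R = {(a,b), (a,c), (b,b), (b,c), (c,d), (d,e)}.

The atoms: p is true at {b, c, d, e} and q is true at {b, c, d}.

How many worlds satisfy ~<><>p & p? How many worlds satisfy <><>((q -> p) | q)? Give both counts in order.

For ~<><>p & p:
a: ~<><>p is F, p is F. ✗
b: ~<><>p is F, p is T. ✗
c: ~<><>p is F, p is T. ✗
d: ~<><>p is T, p is T. ✓
e: ~<><>p is T, p is T. ✓
— 2 worlds.
For <><>((q -> p) | q):
a: successors {b, c}; <>((q -> p) | q) there: b:T, c:T. ✓
b: successors {b, c}; <>((q -> p) | q) there: b:T, c:T. ✓
c: successors {d}; <>((q -> p) | q) there: d:T. ✓
d: successors {e}; <>((q -> p) | q) there: e:F. ✗
e: no successors, so <><>((q -> p) | q) fails. ✗
— 3 worlds.

2 and 3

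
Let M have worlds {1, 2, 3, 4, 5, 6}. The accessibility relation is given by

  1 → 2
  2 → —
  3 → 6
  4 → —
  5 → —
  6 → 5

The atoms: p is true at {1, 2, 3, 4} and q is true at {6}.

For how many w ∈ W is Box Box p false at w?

1

1: successors {2}; Box p there: 2:T. ✓
2: no successors, so Box Box p holds vacuously. ✓
3: successors {6}; Box p there: 6:F. ✗
4: no successors, so Box Box p holds vacuously. ✓
5: no successors, so Box Box p holds vacuously. ✓
6: successors {5}; Box p there: 5:T. ✓
Satisfying worlds: {1, 2, 4, 5, 6}.
So Box Box p fails at the other 1 world.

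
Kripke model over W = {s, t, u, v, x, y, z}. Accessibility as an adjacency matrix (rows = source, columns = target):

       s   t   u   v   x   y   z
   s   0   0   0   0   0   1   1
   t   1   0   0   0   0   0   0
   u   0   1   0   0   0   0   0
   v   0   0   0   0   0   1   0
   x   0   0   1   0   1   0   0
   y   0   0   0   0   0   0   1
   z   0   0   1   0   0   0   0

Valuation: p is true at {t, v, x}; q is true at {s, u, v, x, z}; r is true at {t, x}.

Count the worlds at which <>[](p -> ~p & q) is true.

5

s: successors {y, z}; [](p -> ~p & q) there: y:T, z:T. ✓
t: successors {s}; [](p -> ~p & q) there: s:T. ✓
u: successors {t}; [](p -> ~p & q) there: t:T. ✓
v: successors {y}; [](p -> ~p & q) there: y:T. ✓
x: successors {u, x}; [](p -> ~p & q) there: u:F, x:F. ✗
y: successors {z}; [](p -> ~p & q) there: z:T. ✓
z: successors {u}; [](p -> ~p & q) there: u:F. ✗
Satisfying worlds: {s, t, u, v, y}.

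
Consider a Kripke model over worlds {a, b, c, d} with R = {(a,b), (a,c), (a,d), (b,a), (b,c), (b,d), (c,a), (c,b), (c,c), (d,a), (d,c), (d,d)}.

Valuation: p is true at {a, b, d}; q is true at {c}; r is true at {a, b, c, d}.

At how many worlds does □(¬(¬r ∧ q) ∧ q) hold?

0

a: successors {b, c, d}; ¬(¬r ∧ q) ∧ q there: b:F, c:T, d:F. ✗
b: successors {a, c, d}; ¬(¬r ∧ q) ∧ q there: a:F, c:T, d:F. ✗
c: successors {a, b, c}; ¬(¬r ∧ q) ∧ q there: a:F, b:F, c:T. ✗
d: successors {a, c, d}; ¬(¬r ∧ q) ∧ q there: a:F, c:T, d:F. ✗
Satisfying worlds: ∅.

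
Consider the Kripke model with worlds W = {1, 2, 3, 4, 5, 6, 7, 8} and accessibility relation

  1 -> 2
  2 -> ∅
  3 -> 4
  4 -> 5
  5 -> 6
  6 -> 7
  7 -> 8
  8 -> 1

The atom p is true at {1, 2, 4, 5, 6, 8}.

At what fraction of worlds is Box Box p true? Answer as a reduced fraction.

1: successors {2}; Box p there: 2:T. ✓
2: no successors, so Box Box p holds vacuously. ✓
3: successors {4}; Box p there: 4:T. ✓
4: successors {5}; Box p there: 5:T. ✓
5: successors {6}; Box p there: 6:F. ✗
6: successors {7}; Box p there: 7:T. ✓
7: successors {8}; Box p there: 8:T. ✓
8: successors {1}; Box p there: 1:T. ✓
That's 7 of 8 worlds, so 7/8.

7/8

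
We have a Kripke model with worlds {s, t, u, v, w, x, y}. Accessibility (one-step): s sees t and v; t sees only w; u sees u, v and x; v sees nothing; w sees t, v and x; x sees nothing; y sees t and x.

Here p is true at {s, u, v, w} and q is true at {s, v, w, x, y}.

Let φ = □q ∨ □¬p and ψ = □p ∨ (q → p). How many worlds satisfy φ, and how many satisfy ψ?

4 and 6

For □q ∨ □¬p:
s: □q is F, □¬p is F. ✗
t: □q is T, □¬p is F. ✓
u: □q is F, □¬p is F. ✗
v: □q is T, □¬p is T. ✓
w: □q is F, □¬p is F. ✗
x: □q is T, □¬p is T. ✓
y: □q is F, □¬p is T. ✓
— 4 worlds.
For □p ∨ (q → p):
s: □p is F, q → p is T. ✓
t: □p is T, q → p is T. ✓
u: □p is F, q → p is T. ✓
v: □p is T, q → p is T. ✓
w: □p is F, q → p is T. ✓
x: □p is T, q → p is F. ✓
y: □p is F, q → p is F. ✗
— 6 worlds.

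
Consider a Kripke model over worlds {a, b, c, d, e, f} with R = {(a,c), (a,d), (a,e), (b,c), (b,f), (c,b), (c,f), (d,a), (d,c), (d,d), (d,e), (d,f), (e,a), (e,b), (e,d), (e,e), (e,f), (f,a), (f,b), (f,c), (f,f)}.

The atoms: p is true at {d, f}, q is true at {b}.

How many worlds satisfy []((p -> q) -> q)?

a: successors {c, d, e}; (p -> q) -> q there: c:F, d:T, e:F. ✗
b: successors {c, f}; (p -> q) -> q there: c:F, f:T. ✗
c: successors {b, f}; (p -> q) -> q there: b:T, f:T. ✓
d: successors {a, c, d, e, f}; (p -> q) -> q there: a:F, c:F, d:T, e:F, f:T. ✗
e: successors {a, b, d, e, f}; (p -> q) -> q there: a:F, b:T, d:T, e:F, f:T. ✗
f: successors {a, b, c, f}; (p -> q) -> q there: a:F, b:T, c:F, f:T. ✗
Satisfying worlds: {c}.

1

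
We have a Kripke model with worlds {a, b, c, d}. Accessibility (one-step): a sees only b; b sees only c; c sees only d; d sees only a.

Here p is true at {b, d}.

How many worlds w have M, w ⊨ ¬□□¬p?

a: □□¬p is T. ✗
b: □□¬p is F. ✓
c: □□¬p is T. ✗
d: □□¬p is F. ✓
Satisfying worlds: {b, d}.

2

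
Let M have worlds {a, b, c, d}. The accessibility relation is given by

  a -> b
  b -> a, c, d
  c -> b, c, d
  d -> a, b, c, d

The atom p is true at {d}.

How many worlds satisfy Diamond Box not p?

a: successors {b}; Box not p there: b:F. ✗
b: successors {a, c, d}; Box not p there: a:T, c:F, d:F. ✓
c: successors {b, c, d}; Box not p there: b:F, c:F, d:F. ✗
d: successors {a, b, c, d}; Box not p there: a:T, b:F, c:F, d:F. ✓
Satisfying worlds: {b, d}.

2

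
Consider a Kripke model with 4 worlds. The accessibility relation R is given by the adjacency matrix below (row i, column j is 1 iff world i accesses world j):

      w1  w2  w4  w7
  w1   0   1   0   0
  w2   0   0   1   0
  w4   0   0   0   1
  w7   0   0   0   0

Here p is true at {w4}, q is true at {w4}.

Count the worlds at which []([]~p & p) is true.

w1: successors {w2}; []~p & p there: w2:F. ✗
w2: successors {w4}; []~p & p there: w4:T. ✓
w4: successors {w7}; []~p & p there: w7:F. ✗
w7: no successors, so []([]~p & p) holds vacuously. ✓
Satisfying worlds: {w2, w7}.

2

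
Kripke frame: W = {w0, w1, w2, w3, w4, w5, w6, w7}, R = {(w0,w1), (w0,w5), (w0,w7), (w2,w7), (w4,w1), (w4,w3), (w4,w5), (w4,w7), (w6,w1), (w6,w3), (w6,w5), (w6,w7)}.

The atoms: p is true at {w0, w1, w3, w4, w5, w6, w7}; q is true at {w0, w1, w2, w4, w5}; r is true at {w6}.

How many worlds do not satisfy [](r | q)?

w0: successors {w1, w5, w7}; r | q there: w1:T, w5:T, w7:F. ✗
w1: no successors, so [](r | q) holds vacuously. ✓
w2: successors {w7}; r | q there: w7:F. ✗
w3: no successors, so [](r | q) holds vacuously. ✓
w4: successors {w1, w3, w5, w7}; r | q there: w1:T, w3:F, w5:T, w7:F. ✗
w5: no successors, so [](r | q) holds vacuously. ✓
w6: successors {w1, w3, w5, w7}; r | q there: w1:T, w3:F, w5:T, w7:F. ✗
w7: no successors, so [](r | q) holds vacuously. ✓
Satisfying worlds: {w1, w3, w5, w7}.
So [](r | q) fails at the other 4 worlds.

4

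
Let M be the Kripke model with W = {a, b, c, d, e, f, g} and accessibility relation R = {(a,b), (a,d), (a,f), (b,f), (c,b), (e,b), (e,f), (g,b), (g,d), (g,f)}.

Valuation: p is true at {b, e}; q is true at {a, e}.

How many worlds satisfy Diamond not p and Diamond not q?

4

a: Diamond not p is T, Diamond not q is T. ✓
b: Diamond not p is T, Diamond not q is T. ✓
c: Diamond not p is F, Diamond not q is T. ✗
d: Diamond not p is F, Diamond not q is F. ✗
e: Diamond not p is T, Diamond not q is T. ✓
f: Diamond not p is F, Diamond not q is F. ✗
g: Diamond not p is T, Diamond not q is T. ✓
Satisfying worlds: {a, b, e, g}.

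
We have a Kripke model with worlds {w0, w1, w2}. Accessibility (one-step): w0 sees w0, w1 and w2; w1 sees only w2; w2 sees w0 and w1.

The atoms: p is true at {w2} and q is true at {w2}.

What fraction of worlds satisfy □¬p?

1/3

w0: successors {w0, w1, w2}; ¬p there: w0:T, w1:T, w2:F. ✗
w1: successors {w2}; ¬p there: w2:F. ✗
w2: successors {w0, w1}; ¬p there: w0:T, w1:T. ✓
That's 1 of 3 worlds, so 1/3.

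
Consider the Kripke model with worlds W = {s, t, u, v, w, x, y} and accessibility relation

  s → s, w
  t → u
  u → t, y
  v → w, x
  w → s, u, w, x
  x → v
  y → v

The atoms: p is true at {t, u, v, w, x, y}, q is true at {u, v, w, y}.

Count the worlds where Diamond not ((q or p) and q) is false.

s: successors {s, w}; not ((q or p) and q) there: s:T, w:F. ✓
t: successors {u}; not ((q or p) and q) there: u:F. ✗
u: successors {t, y}; not ((q or p) and q) there: t:T, y:F. ✓
v: successors {w, x}; not ((q or p) and q) there: w:F, x:T. ✓
w: successors {s, u, w, x}; not ((q or p) and q) there: s:T, u:F, w:F, x:T. ✓
x: successors {v}; not ((q or p) and q) there: v:F. ✗
y: successors {v}; not ((q or p) and q) there: v:F. ✗
Satisfying worlds: {s, u, v, w}.
So Diamond not ((q or p) and q) fails at the other 3 worlds.

3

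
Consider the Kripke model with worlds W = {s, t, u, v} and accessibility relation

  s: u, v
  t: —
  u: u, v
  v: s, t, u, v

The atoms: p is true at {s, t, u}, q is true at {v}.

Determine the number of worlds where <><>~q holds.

3

s: successors {u, v}; <>~q there: u:T, v:T. ✓
t: no successors, so <><>~q fails. ✗
u: successors {u, v}; <>~q there: u:T, v:T. ✓
v: successors {s, t, u, v}; <>~q there: s:T, t:F, u:T, v:T. ✓
Satisfying worlds: {s, u, v}.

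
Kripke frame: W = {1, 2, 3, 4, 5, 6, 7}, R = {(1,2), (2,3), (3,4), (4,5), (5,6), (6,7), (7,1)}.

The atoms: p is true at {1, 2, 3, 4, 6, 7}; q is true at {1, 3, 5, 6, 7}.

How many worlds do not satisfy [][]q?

2

1: successors {2}; []q there: 2:T. ✓
2: successors {3}; []q there: 3:F. ✗
3: successors {4}; []q there: 4:T. ✓
4: successors {5}; []q there: 5:T. ✓
5: successors {6}; []q there: 6:T. ✓
6: successors {7}; []q there: 7:T. ✓
7: successors {1}; []q there: 1:F. ✗
Satisfying worlds: {1, 3, 4, 5, 6}.
So [][]q fails at the other 2 worlds.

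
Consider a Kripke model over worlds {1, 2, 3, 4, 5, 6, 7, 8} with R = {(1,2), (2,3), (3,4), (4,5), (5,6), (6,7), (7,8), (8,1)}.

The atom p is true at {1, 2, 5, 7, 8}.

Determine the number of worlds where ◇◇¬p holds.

3

1: successors {2}; ◇¬p there: 2:T. ✓
2: successors {3}; ◇¬p there: 3:T. ✓
3: successors {4}; ◇¬p there: 4:F. ✗
4: successors {5}; ◇¬p there: 5:T. ✓
5: successors {6}; ◇¬p there: 6:F. ✗
6: successors {7}; ◇¬p there: 7:F. ✗
7: successors {8}; ◇¬p there: 8:F. ✗
8: successors {1}; ◇¬p there: 1:F. ✗
Satisfying worlds: {1, 2, 4}.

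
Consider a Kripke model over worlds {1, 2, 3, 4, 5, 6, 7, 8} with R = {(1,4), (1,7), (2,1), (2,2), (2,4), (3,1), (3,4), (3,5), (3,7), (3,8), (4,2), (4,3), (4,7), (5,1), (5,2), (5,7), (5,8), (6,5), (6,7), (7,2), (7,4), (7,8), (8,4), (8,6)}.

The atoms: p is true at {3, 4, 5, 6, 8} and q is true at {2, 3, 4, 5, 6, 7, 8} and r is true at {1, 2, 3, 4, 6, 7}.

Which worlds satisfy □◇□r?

{1, 2, 3, 4, 5, 6, 7}

1: successors {4, 7}; ◇□r there: 4:T, 7:T. ✓
2: successors {1, 2, 4}; ◇□r there: 1:T, 2:T, 4:T. ✓
3: successors {1, 4, 5, 7, 8}; ◇□r there: 1:T, 4:T, 5:T, 7:T, 8:T. ✓
4: successors {2, 3, 7}; ◇□r there: 2:T, 3:T, 7:T. ✓
5: successors {1, 2, 7, 8}; ◇□r there: 1:T, 2:T, 7:T, 8:T. ✓
6: successors {5, 7}; ◇□r there: 5:T, 7:T. ✓
7: successors {2, 4, 8}; ◇□r there: 2:T, 4:T, 8:T. ✓
8: successors {4, 6}; ◇□r there: 4:T, 6:F. ✗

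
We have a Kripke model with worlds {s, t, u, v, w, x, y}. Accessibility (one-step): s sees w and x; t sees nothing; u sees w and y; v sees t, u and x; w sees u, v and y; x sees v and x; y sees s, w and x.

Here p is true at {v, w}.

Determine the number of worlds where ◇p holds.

s: successors {w, x}; p there: w:T, x:F. ✓
t: no successors, so ◇p fails. ✗
u: successors {w, y}; p there: w:T, y:F. ✓
v: successors {t, u, x}; p there: t:F, u:F, x:F. ✗
w: successors {u, v, y}; p there: u:F, v:T, y:F. ✓
x: successors {v, x}; p there: v:T, x:F. ✓
y: successors {s, w, x}; p there: s:F, w:T, x:F. ✓
Satisfying worlds: {s, u, w, x, y}.

5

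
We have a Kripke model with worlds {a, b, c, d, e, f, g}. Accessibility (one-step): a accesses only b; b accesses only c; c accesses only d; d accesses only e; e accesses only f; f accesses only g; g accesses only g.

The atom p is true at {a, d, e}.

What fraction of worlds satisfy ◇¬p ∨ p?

a: ◇¬p is T, p is T. ✓
b: ◇¬p is T, p is F. ✓
c: ◇¬p is F, p is F. ✗
d: ◇¬p is F, p is T. ✓
e: ◇¬p is T, p is T. ✓
f: ◇¬p is T, p is F. ✓
g: ◇¬p is T, p is F. ✓
That's 6 of 7 worlds, so 6/7.

6/7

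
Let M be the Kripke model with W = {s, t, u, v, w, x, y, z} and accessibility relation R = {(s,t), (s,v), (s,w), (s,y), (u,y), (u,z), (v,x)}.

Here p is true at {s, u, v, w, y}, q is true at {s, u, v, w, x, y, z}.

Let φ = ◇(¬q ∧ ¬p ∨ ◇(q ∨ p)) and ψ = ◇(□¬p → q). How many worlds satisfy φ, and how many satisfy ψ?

For ◇(¬q ∧ ¬p ∨ ◇(q ∨ p)):
s: successors {t, v, w, y}; ¬q ∧ ¬p ∨ ◇(q ∨ p) there: t:T, v:T, w:F, y:F. ✓
t: no successors, so ◇(¬q ∧ ¬p ∨ ◇(q ∨ p)) fails. ✗
u: successors {y, z}; ¬q ∧ ¬p ∨ ◇(q ∨ p) there: y:F, z:F. ✗
v: successors {x}; ¬q ∧ ¬p ∨ ◇(q ∨ p) there: x:F. ✗
w: no successors, so ◇(¬q ∧ ¬p ∨ ◇(q ∨ p)) fails. ✗
x: no successors, so ◇(¬q ∧ ¬p ∨ ◇(q ∨ p)) fails. ✗
y: no successors, so ◇(¬q ∧ ¬p ∨ ◇(q ∨ p)) fails. ✗
z: no successors, so ◇(¬q ∧ ¬p ∨ ◇(q ∨ p)) fails. ✗
— 1 world.
For ◇(□¬p → q):
s: successors {t, v, w, y}; □¬p → q there: t:F, v:T, w:T, y:T. ✓
t: no successors, so ◇(□¬p → q) fails. ✗
u: successors {y, z}; □¬p → q there: y:T, z:T. ✓
v: successors {x}; □¬p → q there: x:T. ✓
w: no successors, so ◇(□¬p → q) fails. ✗
x: no successors, so ◇(□¬p → q) fails. ✗
y: no successors, so ◇(□¬p → q) fails. ✗
z: no successors, so ◇(□¬p → q) fails. ✗
— 3 worlds.

1 and 3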